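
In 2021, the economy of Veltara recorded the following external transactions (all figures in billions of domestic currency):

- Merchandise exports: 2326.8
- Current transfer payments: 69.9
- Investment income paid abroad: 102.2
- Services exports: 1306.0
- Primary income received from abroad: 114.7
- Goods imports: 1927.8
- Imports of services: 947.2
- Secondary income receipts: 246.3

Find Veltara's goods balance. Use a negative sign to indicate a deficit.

Goods balance = 2326.8 - 1927.8 = 399.0

399.0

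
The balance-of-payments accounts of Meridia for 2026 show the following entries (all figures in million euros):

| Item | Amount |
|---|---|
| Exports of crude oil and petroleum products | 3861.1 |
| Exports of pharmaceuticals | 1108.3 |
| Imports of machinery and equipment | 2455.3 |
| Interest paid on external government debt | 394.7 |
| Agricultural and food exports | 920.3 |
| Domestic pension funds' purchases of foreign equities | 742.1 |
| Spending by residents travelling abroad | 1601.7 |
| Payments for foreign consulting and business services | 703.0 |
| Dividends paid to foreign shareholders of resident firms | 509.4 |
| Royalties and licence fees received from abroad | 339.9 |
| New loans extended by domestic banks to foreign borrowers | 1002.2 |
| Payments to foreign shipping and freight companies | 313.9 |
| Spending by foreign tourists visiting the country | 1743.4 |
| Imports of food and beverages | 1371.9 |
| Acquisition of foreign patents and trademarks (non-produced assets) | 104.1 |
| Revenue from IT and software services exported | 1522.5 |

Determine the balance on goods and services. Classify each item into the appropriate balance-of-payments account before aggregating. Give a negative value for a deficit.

3049.7

Goods: -2455.3 + 3861.1 + 1108.3 - 1371.9 + 920.3 = 2062.5
Services: -1601.7 - 313.9 + 1522.5 - 703.0 + 339.9 + 1743.4 = 987.2
Trade balance = 2062.5 + 987.2 = 3049.7
(Excluded from the trade balance — primary income: interest paid on external government debt 394.7, dividends paid to foreign shareholders of resident firms 509.4; financial account: domestic pension funds' purchases of foreign equities 742.1, new loans extended by domestic banks to foreign borrowers 1002.2; capital account: acquisition of foreign patents and trademarks (non-produced assets) 104.1.)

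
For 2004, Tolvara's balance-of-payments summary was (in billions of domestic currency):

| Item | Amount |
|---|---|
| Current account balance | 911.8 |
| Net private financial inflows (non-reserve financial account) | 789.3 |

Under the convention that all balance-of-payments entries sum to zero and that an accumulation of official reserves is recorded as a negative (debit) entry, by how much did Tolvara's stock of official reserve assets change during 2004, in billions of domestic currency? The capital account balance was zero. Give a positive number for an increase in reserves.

Official reserve transactions balance = -(911.8 + 789.3) = -1701.1
An accumulation of reserves is recorded as a debit (negative entry), so the change in the stock of reserves is the negative of that balance.
Change in official reserves = -(-1701.1) = 1701.1

1701.1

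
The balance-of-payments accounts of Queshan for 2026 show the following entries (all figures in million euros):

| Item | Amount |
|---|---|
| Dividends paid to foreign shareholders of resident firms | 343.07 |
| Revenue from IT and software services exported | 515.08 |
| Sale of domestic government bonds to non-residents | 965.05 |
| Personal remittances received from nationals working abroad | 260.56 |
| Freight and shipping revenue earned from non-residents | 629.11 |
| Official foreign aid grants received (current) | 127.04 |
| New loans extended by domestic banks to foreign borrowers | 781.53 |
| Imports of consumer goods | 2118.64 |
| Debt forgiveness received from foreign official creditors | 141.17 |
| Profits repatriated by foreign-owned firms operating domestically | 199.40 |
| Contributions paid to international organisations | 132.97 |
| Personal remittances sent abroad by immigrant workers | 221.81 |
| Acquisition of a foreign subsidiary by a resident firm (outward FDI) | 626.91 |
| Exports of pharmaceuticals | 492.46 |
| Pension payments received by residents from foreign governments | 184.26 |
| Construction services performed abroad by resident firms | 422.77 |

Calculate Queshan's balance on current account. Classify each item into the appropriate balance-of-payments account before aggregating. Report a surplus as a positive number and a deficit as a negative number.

Goods: 492.46 - 2118.64 = -1626.18
Services: 422.77 + 629.11 + 515.08 = 1566.96
Primary income: -199.40 - 343.07 = -542.47
Secondary income: 127.04 + 260.56 + 184.26 - 221.81 - 132.97 = 217.08
Current account = (-1626.18) + 1566.96 + (-542.47) + 217.08 = -384.61
(Excluded from the current account — financial account: sale of domestic government bonds to non-residents 965.05, new loans extended by domestic banks to foreign borrowers 781.53, acquisition of a foreign subsidiary by a resident firm (outward FDI) 626.91; capital account: debt forgiveness received from foreign official creditors 141.17.)

-384.61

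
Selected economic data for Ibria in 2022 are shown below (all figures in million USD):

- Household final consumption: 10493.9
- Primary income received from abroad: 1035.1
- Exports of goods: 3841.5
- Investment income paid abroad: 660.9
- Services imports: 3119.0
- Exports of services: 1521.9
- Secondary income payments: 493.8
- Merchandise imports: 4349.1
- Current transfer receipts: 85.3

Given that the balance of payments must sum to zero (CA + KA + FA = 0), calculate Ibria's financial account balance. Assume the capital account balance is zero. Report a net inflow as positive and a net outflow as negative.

Goods balance = 3841.5 - 4349.1 = -507.6
Services balance = 1521.9 - 3119.0 = -1597.1
Trade balance (goods + services) = -507.6 + (-1597.1) = -2104.7
Net primary income = 1035.1 - 660.9 = 374.2
Net secondary income = 85.3 - 493.8 = -408.5
Current account = -2104.7 + 374.2 + (-408.5) = -2139.0
Financial account = -(-2139.0) = 2139.0

2139.0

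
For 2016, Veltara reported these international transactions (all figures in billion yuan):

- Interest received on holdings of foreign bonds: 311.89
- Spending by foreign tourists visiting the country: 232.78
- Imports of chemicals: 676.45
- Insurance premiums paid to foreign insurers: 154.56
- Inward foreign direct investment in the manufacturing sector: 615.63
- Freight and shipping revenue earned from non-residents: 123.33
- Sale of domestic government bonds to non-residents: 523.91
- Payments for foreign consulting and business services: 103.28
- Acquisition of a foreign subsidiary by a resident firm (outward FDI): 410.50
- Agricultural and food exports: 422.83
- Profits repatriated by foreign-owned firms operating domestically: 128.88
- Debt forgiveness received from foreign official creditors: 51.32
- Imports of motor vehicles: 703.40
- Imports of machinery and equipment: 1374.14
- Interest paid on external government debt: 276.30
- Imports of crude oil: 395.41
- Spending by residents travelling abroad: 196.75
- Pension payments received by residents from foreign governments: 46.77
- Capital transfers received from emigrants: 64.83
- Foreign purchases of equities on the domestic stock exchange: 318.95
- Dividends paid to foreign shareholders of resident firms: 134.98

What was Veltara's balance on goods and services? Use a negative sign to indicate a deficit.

-2825.05

Goods: -395.41 - 703.40 - 676.45 - 1374.14 + 422.83 = -2726.57
Services: -196.75 + 232.78 - 154.56 - 103.28 + 123.33 = -98.48
Trade balance = -2726.57 + (-98.48) = -2825.05
(Excluded from the trade balance — primary income: interest received on holdings of foreign bonds 311.89, profits repatriated by foreign-owned firms operating domestically 128.88, interest paid on external government debt 276.30, dividends paid to foreign shareholders of resident firms 134.98; financial account: inward foreign direct investment in the manufacturing sector 615.63, sale of domestic government bonds to non-residents 523.91, acquisition of a foreign subsidiary by a resident firm (outward FDI) 410.50, foreign purchases of equities on the domestic stock exchange 318.95; capital account: debt forgiveness received from foreign official creditors 51.32, capital transfers received from emigrants 64.83; secondary income: pension payments received by residents from foreign governments 46.77.)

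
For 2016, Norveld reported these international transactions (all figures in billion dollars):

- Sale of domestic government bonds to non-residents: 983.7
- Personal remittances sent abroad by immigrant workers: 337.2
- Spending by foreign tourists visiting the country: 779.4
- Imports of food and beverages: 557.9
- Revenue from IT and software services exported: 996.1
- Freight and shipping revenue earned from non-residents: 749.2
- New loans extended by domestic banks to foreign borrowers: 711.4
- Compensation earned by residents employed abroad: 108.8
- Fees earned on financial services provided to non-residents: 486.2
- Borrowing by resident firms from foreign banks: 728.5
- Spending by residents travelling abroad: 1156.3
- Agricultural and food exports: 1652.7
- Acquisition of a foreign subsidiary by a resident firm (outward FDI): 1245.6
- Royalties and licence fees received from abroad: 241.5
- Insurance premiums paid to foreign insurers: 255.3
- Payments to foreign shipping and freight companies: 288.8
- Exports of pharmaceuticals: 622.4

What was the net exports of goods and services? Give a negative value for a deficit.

Goods: 622.4 - 557.9 + 1652.7 = 1717.2
Services: 996.1 - 1156.3 - 255.3 + 241.5 + 486.2 + 779.4 + 749.2 - 288.8 = 1552.0
Trade balance = 1717.2 + 1552.0 = 3269.2
(Excluded from the trade balance — financial account: sale of domestic government bonds to non-residents 983.7, new loans extended by domestic banks to foreign borrowers 711.4, borrowing by resident firms from foreign banks 728.5, acquisition of a foreign subsidiary by a resident firm (outward FDI) 1245.6; secondary income: personal remittances sent abroad by immigrant workers 337.2; primary income: compensation earned by residents employed abroad 108.8.)

3269.2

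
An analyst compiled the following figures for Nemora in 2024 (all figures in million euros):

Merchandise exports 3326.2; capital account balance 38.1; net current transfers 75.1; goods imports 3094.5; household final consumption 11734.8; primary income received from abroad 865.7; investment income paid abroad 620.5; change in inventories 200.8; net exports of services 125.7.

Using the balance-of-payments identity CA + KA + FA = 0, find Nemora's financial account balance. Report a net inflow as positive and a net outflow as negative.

Goods balance = 3326.2 - 3094.5 = 231.7
Services balance = 125.7
Trade balance (goods + services) = 231.7 + 125.7 = 357.4
Net primary income = 865.7 - 620.5 = 245.2
Net secondary income = 75.1
Current account = 357.4 + 245.2 + 75.1 = 677.7
Financial account = -(677.7 + 38.1) = -715.8

-715.8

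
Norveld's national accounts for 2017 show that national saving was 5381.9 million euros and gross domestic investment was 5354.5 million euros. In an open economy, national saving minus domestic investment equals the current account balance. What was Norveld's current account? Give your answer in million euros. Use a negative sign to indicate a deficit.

27.4

CA = S - I = 5381.9 - 5354.5 = 27.4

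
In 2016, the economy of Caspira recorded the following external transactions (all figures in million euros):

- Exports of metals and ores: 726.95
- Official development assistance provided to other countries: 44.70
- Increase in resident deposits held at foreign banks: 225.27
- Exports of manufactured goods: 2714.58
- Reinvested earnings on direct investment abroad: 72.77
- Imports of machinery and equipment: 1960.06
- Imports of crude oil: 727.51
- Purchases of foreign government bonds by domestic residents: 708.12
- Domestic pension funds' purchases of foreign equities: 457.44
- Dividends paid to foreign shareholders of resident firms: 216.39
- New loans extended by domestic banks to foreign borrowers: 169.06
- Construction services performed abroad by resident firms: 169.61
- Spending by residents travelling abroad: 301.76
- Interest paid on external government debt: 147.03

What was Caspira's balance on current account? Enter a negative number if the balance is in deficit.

Goods: 726.95 - 727.51 - 1960.06 + 2714.58 = 753.96
Services: 169.61 - 301.76 = -132.15
Primary income: 72.77 - 216.39 - 147.03 = -290.65
Secondary income: -44.70
Current account = 753.96 + (-132.15) + (-290.65) + (-44.70) = 286.46
(Excluded from the current account — financial account: increase in resident deposits held at foreign banks 225.27, purchases of foreign government bonds by domestic residents 708.12, domestic pension funds' purchases of foreign equities 457.44, new loans extended by domestic banks to foreign borrowers 169.06.)

286.46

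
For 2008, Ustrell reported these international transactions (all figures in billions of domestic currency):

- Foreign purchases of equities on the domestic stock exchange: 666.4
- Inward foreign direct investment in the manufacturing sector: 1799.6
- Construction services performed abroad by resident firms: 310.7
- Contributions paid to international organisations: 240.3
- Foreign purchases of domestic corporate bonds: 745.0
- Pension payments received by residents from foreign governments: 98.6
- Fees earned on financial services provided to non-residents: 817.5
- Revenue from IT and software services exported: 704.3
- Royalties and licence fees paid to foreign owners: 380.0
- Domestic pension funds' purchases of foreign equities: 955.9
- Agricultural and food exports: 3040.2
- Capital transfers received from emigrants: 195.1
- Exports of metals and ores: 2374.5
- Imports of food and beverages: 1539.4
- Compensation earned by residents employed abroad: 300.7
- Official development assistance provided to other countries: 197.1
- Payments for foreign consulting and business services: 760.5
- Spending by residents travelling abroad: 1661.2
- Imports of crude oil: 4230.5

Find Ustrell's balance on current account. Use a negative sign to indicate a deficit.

-1362.5

Goods: 3040.2 - 4230.5 + 2374.5 - 1539.4 = -355.2
Services: 310.7 - 760.5 - 380.0 - 1661.2 + 704.3 + 817.5 = -969.2
Primary income: 300.7
Secondary income: 98.6 - 240.3 - 197.1 = -338.8
Current account = (-355.2) + (-969.2) + 300.7 + (-338.8) = -1362.5
(Excluded from the current account — financial account: foreign purchases of equities on the domestic stock exchange 666.4, inward foreign direct investment in the manufacturing sector 1799.6, foreign purchases of domestic corporate bonds 745.0, domestic pension funds' purchases of foreign equities 955.9; capital account: capital transfers received from emigrants 195.1.)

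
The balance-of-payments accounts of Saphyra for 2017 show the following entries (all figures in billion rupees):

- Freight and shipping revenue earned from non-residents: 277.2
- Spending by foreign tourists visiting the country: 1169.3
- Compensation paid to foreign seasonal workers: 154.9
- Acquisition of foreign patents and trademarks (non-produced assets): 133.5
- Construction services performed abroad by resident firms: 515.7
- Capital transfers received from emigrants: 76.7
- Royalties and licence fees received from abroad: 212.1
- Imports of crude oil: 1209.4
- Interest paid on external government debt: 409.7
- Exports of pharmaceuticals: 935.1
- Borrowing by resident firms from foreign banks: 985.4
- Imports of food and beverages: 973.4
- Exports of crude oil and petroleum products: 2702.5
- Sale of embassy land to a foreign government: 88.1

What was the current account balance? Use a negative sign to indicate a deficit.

Goods: -973.4 + 935.1 - 1209.4 + 2702.5 = 1454.8
Services: 277.2 + 1169.3 + 212.1 + 515.7 = 2174.3
Primary income: -154.9 - 409.7 = -564.6
Current account = 1454.8 + 2174.3 + (-564.6) = 3064.5
(Excluded from the current account — capital account: acquisition of foreign patents and trademarks (non-produced assets) 133.5, capital transfers received from emigrants 76.7, sale of embassy land to a foreign government 88.1; financial account: borrowing by resident firms from foreign banks 985.4.)

3064.5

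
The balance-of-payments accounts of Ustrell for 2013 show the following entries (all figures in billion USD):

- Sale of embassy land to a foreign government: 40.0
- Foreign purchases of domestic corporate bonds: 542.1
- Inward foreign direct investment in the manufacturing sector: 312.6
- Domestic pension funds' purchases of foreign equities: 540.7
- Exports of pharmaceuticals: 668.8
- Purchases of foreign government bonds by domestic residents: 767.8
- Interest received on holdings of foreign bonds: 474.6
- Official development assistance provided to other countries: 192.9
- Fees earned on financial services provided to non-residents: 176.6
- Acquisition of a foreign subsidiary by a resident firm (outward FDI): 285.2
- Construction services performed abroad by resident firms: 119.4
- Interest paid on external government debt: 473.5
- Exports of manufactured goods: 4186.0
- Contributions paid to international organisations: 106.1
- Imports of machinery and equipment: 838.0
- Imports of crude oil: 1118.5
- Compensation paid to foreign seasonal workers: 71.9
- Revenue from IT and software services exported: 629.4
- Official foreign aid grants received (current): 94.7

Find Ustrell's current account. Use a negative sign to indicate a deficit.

Goods: 4186.0 - 838.0 + 668.8 - 1118.5 = 2898.3
Services: 629.4 + 176.6 + 119.4 = 925.4
Primary income: -473.5 + 474.6 - 71.9 = -70.8
Secondary income: 94.7 - 192.9 - 106.1 = -204.3
Current account = 2898.3 + 925.4 + (-70.8) + (-204.3) = 3548.6
(Excluded from the current account — capital account: sale of embassy land to a foreign government 40.0; financial account: foreign purchases of domestic corporate bonds 542.1, inward foreign direct investment in the manufacturing sector 312.6, domestic pension funds' purchases of foreign equities 540.7, purchases of foreign government bonds by domestic residents 767.8, acquisition of a foreign subsidiary by a resident firm (outward FDI) 285.2.)

3548.6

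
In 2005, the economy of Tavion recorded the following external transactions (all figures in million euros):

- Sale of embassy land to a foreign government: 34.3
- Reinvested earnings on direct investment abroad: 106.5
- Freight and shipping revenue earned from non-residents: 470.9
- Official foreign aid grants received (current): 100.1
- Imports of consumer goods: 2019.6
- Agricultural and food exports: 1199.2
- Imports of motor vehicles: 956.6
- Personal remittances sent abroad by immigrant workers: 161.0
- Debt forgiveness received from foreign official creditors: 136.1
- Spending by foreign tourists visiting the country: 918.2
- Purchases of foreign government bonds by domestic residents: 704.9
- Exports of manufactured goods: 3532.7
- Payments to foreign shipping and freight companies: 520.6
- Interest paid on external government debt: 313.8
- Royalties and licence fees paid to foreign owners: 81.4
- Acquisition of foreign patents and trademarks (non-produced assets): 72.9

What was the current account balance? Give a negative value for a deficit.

2274.6

Goods: -2019.6 + 3532.7 + 1199.2 - 956.6 = 1755.7
Services: 918.2 - 81.4 + 470.9 - 520.6 = 787.1
Primary income: -313.8 + 106.5 = -207.3
Secondary income: -161.0 + 100.1 = -60.9
Current account = 1755.7 + 787.1 + (-207.3) + (-60.9) = 2274.6
(Excluded from the current account — capital account: sale of embassy land to a foreign government 34.3, debt forgiveness received from foreign official creditors 136.1, acquisition of foreign patents and trademarks (non-produced assets) 72.9; financial account: purchases of foreign government bonds by domestic residents 704.9.)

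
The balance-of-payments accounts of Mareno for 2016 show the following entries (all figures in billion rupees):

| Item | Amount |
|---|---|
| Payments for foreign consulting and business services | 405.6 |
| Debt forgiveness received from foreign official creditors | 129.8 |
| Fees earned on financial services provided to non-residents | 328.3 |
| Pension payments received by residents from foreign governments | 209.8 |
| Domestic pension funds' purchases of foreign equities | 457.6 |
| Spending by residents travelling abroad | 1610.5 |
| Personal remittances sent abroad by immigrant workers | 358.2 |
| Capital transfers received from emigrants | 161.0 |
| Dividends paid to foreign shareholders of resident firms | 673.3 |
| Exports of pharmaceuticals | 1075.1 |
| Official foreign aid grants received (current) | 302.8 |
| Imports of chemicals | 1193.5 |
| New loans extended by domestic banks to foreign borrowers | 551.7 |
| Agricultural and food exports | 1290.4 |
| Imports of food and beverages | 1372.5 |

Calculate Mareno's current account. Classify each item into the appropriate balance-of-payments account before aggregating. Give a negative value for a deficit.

Goods: 1075.1 + 1290.4 - 1372.5 - 1193.5 = -200.5
Services: -1610.5 - 405.6 + 328.3 = -1687.8
Primary income: -673.3
Secondary income: 209.8 + 302.8 - 358.2 = 154.4
Current account = (-200.5) + (-1687.8) + (-673.3) + 154.4 = -2407.2
(Excluded from the current account — capital account: debt forgiveness received from foreign official creditors 129.8, capital transfers received from emigrants 161.0; financial account: domestic pension funds' purchases of foreign equities 457.6, new loans extended by domestic banks to foreign borrowers 551.7.)

-2407.2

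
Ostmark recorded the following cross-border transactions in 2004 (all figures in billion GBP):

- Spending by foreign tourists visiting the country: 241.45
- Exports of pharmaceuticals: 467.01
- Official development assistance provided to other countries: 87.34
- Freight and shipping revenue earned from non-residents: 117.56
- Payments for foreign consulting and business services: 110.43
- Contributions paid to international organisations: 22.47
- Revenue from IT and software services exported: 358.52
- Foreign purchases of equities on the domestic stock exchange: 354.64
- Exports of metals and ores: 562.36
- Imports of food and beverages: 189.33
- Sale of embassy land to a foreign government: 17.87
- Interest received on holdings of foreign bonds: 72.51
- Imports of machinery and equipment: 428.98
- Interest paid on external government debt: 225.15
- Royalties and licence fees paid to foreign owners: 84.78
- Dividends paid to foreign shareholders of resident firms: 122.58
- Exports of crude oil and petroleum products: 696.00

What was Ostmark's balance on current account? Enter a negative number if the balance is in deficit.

Goods: -189.33 + 696.00 + 562.36 + 467.01 - 428.98 = 1107.06
Services: -84.78 + 241.45 + 117.56 + 358.52 - 110.43 = 522.32
Primary income: -225.15 + 72.51 - 122.58 = -275.22
Secondary income: -22.47 - 87.34 = -109.81
Current account = 1107.06 + 522.32 + (-275.22) + (-109.81) = 1244.35
(Excluded from the current account — financial account: foreign purchases of equities on the domestic stock exchange 354.64; capital account: sale of embassy land to a foreign government 17.87.)

1244.35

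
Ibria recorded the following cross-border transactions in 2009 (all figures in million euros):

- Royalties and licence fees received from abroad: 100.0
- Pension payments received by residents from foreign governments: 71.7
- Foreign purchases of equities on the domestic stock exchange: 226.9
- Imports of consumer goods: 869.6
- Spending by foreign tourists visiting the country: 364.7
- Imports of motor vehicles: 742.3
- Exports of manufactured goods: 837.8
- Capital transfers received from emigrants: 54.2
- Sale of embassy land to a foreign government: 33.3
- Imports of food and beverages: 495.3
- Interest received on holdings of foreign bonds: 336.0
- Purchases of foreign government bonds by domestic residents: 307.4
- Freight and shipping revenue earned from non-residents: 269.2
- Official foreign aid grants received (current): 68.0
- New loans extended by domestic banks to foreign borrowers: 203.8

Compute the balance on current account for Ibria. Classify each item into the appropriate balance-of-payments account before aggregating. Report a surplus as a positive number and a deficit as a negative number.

-59.8

Goods: -869.6 + 837.8 - 495.3 - 742.3 = -1269.4
Services: 269.2 + 364.7 + 100.0 = 733.9
Primary income: 336.0
Secondary income: 68.0 + 71.7 = 139.7
Current account = (-1269.4) + 733.9 + 336.0 + 139.7 = -59.8
(Excluded from the current account — financial account: foreign purchases of equities on the domestic stock exchange 226.9, purchases of foreign government bonds by domestic residents 307.4, new loans extended by domestic banks to foreign borrowers 203.8; capital account: capital transfers received from emigrants 54.2, sale of embassy land to a foreign government 33.3.)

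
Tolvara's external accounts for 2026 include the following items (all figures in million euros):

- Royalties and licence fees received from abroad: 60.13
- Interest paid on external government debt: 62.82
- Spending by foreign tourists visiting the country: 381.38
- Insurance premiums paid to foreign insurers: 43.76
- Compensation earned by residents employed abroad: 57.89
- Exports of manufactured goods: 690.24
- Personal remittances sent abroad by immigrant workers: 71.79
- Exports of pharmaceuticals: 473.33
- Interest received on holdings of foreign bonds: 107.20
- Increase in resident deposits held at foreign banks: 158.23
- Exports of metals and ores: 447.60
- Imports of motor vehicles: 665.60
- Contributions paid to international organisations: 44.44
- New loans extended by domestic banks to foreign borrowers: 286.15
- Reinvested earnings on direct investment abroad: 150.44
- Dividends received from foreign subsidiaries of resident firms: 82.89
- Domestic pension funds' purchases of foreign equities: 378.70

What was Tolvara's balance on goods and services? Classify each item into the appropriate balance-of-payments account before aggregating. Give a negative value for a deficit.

Goods: 690.24 + 447.60 + 473.33 - 665.60 = 945.57
Services: 381.38 - 43.76 + 60.13 = 397.75
Trade balance = 945.57 + 397.75 = 1343.32
(Excluded from the trade balance — primary income: interest paid on external government debt 62.82, compensation earned by residents employed abroad 57.89, interest received on holdings of foreign bonds 107.20, reinvested earnings on direct investment abroad 150.44, dividends received from foreign subsidiaries of resident firms 82.89; secondary income: personal remittances sent abroad by immigrant workers 71.79, contributions paid to international organisations 44.44; financial account: increase in resident deposits held at foreign banks 158.23, new loans extended by domestic banks to foreign borrowers 286.15, domestic pension funds' purchases of foreign equities 378.70.)

1343.32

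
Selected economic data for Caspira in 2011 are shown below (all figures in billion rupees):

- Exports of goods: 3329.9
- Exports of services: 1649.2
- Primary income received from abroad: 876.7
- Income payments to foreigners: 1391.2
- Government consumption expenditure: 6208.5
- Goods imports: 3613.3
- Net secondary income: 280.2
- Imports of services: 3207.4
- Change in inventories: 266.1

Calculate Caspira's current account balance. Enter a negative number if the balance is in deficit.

Goods balance = 3329.9 - 3613.3 = -283.4
Services balance = 1649.2 - 3207.4 = -1558.2
Trade balance (goods + services) = -283.4 + (-1558.2) = -1841.6
Net primary income = 876.7 - 1391.2 = -514.5
Net secondary income = 280.2
Current account = -1841.6 + (-514.5) + 280.2 = -2075.9

-2075.9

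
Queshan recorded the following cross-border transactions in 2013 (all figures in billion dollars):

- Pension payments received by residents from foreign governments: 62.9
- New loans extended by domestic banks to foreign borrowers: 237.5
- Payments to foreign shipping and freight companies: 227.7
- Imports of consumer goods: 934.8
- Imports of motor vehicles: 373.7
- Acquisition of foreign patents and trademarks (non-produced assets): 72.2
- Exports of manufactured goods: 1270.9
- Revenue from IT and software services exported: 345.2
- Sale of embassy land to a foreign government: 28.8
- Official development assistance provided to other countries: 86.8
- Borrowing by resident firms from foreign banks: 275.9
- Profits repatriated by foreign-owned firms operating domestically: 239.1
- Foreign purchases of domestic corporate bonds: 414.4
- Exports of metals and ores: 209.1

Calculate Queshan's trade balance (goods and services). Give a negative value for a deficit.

Goods: -934.8 - 373.7 + 209.1 + 1270.9 = 171.5
Services: 345.2 - 227.7 = 117.5
Trade balance = 171.5 + 117.5 = 289.0
(Excluded from the trade balance — secondary income: pension payments received by residents from foreign governments 62.9, official development assistance provided to other countries 86.8; financial account: new loans extended by domestic banks to foreign borrowers 237.5, borrowing by resident firms from foreign banks 275.9, foreign purchases of domestic corporate bonds 414.4; capital account: acquisition of foreign patents and trademarks (non-produced assets) 72.2, sale of embassy land to a foreign government 28.8; primary income: profits repatriated by foreign-owned firms operating domestically 239.1.)

289.0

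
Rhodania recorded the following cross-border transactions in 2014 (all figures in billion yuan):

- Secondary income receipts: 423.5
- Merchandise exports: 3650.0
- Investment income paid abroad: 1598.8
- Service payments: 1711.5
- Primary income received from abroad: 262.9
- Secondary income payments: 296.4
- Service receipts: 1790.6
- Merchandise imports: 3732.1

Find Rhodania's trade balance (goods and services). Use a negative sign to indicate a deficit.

-3.0

Goods balance = 3650.0 - 3732.1 = -82.1
Services balance = 1790.6 - 1711.5 = 79.1
Trade balance (goods + services) = -82.1 + 79.1 = -3.0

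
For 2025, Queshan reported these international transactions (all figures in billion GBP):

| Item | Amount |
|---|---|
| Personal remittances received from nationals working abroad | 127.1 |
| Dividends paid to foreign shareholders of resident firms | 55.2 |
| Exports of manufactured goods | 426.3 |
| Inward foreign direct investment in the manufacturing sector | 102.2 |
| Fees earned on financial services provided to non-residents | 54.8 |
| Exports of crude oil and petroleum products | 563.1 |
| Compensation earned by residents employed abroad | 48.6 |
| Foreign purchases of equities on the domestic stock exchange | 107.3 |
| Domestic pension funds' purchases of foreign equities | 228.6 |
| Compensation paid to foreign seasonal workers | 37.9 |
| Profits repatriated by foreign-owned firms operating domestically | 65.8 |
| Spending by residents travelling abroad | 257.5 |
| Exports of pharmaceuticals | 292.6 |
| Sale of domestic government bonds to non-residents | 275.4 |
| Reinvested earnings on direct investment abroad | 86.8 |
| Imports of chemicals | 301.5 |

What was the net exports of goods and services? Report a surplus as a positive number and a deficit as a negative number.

Goods: 292.6 + 426.3 + 563.1 - 301.5 = 980.5
Services: -257.5 + 54.8 = -202.7
Trade balance = 980.5 + (-202.7) = 777.8
(Excluded from the trade balance — secondary income: personal remittances received from nationals working abroad 127.1; primary income: dividends paid to foreign shareholders of resident firms 55.2, compensation earned by residents employed abroad 48.6, compensation paid to foreign seasonal workers 37.9, profits repatriated by foreign-owned firms operating domestically 65.8, reinvested earnings on direct investment abroad 86.8; financial account: inward foreign direct investment in the manufacturing sector 102.2, foreign purchases of equities on the domestic stock exchange 107.3, domestic pension funds' purchases of foreign equities 228.6, sale of domestic government bonds to non-residents 275.4.)

777.8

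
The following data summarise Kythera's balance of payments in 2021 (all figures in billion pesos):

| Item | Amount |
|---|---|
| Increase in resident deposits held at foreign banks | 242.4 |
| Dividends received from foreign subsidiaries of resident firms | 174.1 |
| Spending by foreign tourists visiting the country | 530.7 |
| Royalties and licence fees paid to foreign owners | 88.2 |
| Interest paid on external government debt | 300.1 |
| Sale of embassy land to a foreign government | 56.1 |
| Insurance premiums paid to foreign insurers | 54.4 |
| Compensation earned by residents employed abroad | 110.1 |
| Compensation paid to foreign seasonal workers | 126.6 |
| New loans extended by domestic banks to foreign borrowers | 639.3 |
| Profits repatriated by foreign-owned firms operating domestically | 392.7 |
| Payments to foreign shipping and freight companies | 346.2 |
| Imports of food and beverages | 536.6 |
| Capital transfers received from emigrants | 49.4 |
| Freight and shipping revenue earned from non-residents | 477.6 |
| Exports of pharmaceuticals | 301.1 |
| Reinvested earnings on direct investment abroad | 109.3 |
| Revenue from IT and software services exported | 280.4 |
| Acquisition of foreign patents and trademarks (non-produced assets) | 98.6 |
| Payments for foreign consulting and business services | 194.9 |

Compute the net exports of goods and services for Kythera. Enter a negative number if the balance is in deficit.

369.5

Goods: -536.6 + 301.1 = -235.5
Services: 530.7 - 88.2 + 280.4 - 346.2 - 194.9 + 477.6 - 54.4 = 605.0
Trade balance = -235.5 + 605.0 = 369.5
(Excluded from the trade balance — financial account: increase in resident deposits held at foreign banks 242.4, new loans extended by domestic banks to foreign borrowers 639.3; primary income: dividends received from foreign subsidiaries of resident firms 174.1, interest paid on external government debt 300.1, compensation earned by residents employed abroad 110.1, compensation paid to foreign seasonal workers 126.6, profits repatriated by foreign-owned firms operating domestically 392.7, reinvested earnings on direct investment abroad 109.3; capital account: sale of embassy land to a foreign government 56.1, capital transfers received from emigrants 49.4, acquisition of foreign patents and trademarks (non-produced assets) 98.6.)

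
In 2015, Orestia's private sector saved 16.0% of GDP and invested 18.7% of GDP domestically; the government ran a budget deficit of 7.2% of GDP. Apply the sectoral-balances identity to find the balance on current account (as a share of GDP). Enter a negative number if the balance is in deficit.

By the sectoral-balances identity, CA = (S_private - I) + (T - G).
Private balance = 16.0 - 18.7 = -2.7
Government balance (T - G) = -7.2
CA = -2.7 + (-7.2) = -9.9

-9.9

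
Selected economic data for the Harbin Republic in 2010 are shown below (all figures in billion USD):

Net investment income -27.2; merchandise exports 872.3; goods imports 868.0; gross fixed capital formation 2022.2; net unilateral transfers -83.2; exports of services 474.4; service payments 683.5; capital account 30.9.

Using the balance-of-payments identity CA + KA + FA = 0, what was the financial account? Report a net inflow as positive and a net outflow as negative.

284.3

Goods balance = 872.3 - 868.0 = 4.3
Services balance = 474.4 - 683.5 = -209.1
Trade balance (goods + services) = 4.3 + (-209.1) = -204.8
Net primary income = -27.2
Net secondary income = -83.2
Current account = -204.8 + (-27.2) + (-83.2) = -315.2
Financial account = -(-315.2 + 30.9) = 284.3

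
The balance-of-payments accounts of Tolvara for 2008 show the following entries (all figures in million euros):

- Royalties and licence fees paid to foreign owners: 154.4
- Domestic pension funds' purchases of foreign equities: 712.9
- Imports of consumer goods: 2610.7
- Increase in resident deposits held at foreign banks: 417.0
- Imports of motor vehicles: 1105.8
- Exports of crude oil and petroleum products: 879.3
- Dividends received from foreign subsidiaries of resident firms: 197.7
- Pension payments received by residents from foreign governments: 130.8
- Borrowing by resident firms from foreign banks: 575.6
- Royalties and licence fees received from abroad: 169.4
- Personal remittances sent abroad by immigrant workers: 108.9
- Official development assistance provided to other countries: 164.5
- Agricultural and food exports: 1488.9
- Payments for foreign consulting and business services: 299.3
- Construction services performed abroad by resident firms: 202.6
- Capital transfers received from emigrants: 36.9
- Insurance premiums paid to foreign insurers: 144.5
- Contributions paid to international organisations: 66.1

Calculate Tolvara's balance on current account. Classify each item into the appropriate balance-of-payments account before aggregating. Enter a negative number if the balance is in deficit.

-1585.5

Goods: -1105.8 + 879.3 + 1488.9 - 2610.7 = -1348.3
Services: 202.6 - 144.5 - 154.4 + 169.4 - 299.3 = -226.2
Primary income: 197.7
Secondary income: -108.9 - 164.5 + 130.8 - 66.1 = -208.7
Current account = (-1348.3) + (-226.2) + 197.7 + (-208.7) = -1585.5
(Excluded from the current account — financial account: domestic pension funds' purchases of foreign equities 712.9, increase in resident deposits held at foreign banks 417.0, borrowing by resident firms from foreign banks 575.6; capital account: capital transfers received from emigrants 36.9.)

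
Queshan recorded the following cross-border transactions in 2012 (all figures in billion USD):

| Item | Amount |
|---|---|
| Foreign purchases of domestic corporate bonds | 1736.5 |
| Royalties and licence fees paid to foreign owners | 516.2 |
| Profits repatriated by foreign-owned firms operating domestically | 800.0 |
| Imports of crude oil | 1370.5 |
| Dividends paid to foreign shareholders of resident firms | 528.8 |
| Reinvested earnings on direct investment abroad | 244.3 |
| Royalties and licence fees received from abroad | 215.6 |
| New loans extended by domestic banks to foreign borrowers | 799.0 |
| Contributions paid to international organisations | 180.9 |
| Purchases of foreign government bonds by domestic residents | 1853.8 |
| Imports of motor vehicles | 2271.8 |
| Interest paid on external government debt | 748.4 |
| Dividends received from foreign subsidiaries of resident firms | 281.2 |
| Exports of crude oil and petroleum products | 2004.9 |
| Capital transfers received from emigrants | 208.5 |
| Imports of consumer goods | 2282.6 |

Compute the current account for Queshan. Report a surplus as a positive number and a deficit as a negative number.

Goods: -2282.6 + 2004.9 - 2271.8 - 1370.5 = -3920.0
Services: -516.2 + 215.6 = -300.6
Primary income: -800.0 - 528.8 + 281.2 + 244.3 - 748.4 = -1551.7
Secondary income: -180.9
Current account = (-3920.0) + (-300.6) + (-1551.7) + (-180.9) = -5953.2
(Excluded from the current account — financial account: foreign purchases of domestic corporate bonds 1736.5, new loans extended by domestic banks to foreign borrowers 799.0, purchases of foreign government bonds by domestic residents 1853.8; capital account: capital transfers received from emigrants 208.5.)

-5953.2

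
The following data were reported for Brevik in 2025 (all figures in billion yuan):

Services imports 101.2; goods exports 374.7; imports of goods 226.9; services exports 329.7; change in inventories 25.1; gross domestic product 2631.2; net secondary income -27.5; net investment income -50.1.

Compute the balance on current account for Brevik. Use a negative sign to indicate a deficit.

Goods balance = 374.7 - 226.9 = 147.8
Services balance = 329.7 - 101.2 = 228.5
Trade balance (goods + services) = 147.8 + 228.5 = 376.3
Net primary income = -50.1
Net secondary income = -27.5
Current account = 376.3 + (-50.1) + (-27.5) = 298.7

298.7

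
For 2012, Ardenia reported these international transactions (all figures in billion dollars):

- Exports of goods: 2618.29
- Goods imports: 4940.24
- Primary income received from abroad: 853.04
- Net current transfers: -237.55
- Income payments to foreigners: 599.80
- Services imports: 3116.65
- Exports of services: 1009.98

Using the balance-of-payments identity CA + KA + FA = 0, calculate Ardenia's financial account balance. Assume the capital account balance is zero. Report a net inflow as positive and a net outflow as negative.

4412.93

Goods balance = 2618.29 - 4940.24 = -2321.95
Services balance = 1009.98 - 3116.65 = -2106.67
Trade balance (goods + services) = -2321.95 + (-2106.67) = -4428.62
Net primary income = 853.04 - 599.80 = 253.24
Net secondary income = -237.55
Current account = -4428.62 + 253.24 + (-237.55) = -4412.93
Financial account = -(-4412.93) = 4412.93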